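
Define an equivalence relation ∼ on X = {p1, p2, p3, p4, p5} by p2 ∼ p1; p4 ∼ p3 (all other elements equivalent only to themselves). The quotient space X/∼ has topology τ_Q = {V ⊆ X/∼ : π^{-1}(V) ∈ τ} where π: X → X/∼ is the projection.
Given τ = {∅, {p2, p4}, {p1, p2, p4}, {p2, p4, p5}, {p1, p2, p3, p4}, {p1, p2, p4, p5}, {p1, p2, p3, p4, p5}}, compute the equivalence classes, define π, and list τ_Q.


X/∼ = {[p1=p2], [p3=p4], [p5]}; |τ_Q| = 3.

Equivalence classes: [p1=p2], [p3=p4], [p5].
Quotient map π: X → X/∼ sends p1 ↦ [p1=p2], p2 ↦ [p1=p2], p3 ↦ [p3=p4], p4 ↦ [p3=p4], p5 ↦ [p5].
For each subset V ⊆ X/∼, compute π^{-1}(V) ⊆ X and check whether π^{-1}(V) ∈ τ. V is open in τ_Q iff π^{-1}(V) ∈ τ.
  V = {}: π^{-1}(V) = ∅ ∈ τ ✓.
  V = {[p1=p2]}: π^{-1}(V) = {p1, p2} ∉ τ ✗.
  V = {[p3=p4]}: π^{-1}(V) = {p3, p4} ∉ τ ✗.
  V = {[p1=p2], [p3=p4]}: π^{-1}(V) = {p1, p2, p3, p4} ∈ τ ✓.
  V = {[p5]}: π^{-1}(V) = {p5} ∉ τ ✗.
  V = {[p1=p2], [p5]}: π^{-1}(V) = {p1, p2, p5} ∉ τ ✗.
  V = {[p3=p4], [p5]}: π^{-1}(V) = {p3, p4, p5} ∉ τ ✗.
  V = {[p1=p2], [p3=p4], [p5]}: π^{-1}(V) = {p1, p2, p3, p4, p5} ∈ τ ✓.
Open sets in the quotient: τ_Q = {{}, {[p1=p2], [p3=p4]}, {[p1=p2], [p3=p4], [p5]}} (3 elements).


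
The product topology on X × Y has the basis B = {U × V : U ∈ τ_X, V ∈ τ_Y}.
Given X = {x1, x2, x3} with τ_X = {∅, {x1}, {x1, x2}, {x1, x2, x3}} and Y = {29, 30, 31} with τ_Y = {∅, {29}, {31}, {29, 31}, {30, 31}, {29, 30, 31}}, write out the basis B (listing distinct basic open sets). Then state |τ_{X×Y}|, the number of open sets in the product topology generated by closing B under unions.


Basis B = {∅ × ∅, {x1} × {29}, {x1} × {31}, {x1} × {29, 31}, {x1, x2} × {29}, {x1} × {30, 31}, {x1, x2} × {31}, {x1} × {29, 30, 31}, {x1, x2, x3} × {29}, {x1, x2, x3} × {31}, {x1, x2} × {29, 31}, {x1, x2} × {30, 31}, {x1, x2} × {29, 30, 31}, {x1, x2, x3} × {29, 31}, {x1, x2, x3} × {30, 31}, {x1, x2, x3} × {29, 30, 31}}; |τ_{X×Y}| = 40.

Enumerate products U × V with U ∈ τ_X, V ∈ τ_Y (deduplicated):
  ∅ × ∅ = {} (∅)
  {x1} × {29} = {(x1,29)}
  {x1} × {31} = {(x1,31)}
  {x1} × {29, 31} = {(x1,29), (x1,31)}
  {x1, x2} × {29} = {(x1,29), (x2,29)}
  {x1} × {30, 31} = {(x1,30), (x1,31)}
  {x1, x2} × {31} = {(x1,31), (x2,31)}
  {x1} × {29, 30, 31} = {(x1,29), (x1,30), (x1,31)}
  {x1, x2, x3} × {29} = {(x1,29), (x2,29), (x3,29)}
  {x1, x2, x3} × {31} = {(x1,31), (x2,31), (x3,31)}
  {x1, x2} × {29, 31} = {(x1,29), (x1,31), (x2,29), (x2,31)}
  {x1, x2} × {30, 31} = {(x1,30), (x1,31), (x2,30), (x2,31)}
  {x1, x2} × {29, 30, 31} = {(x1,29), (x1,30), (x1,31), (x2,29), (x2,30), (x2,31)}
  {x1, x2, x3} × {29, 31} = {(x1,29), (x1,31), (x2,29), (x2,31), (x3,29), (x3,31)}
  {x1, x2, x3} × {30, 31} = {(x1,30), (x1,31), (x2,30), (x2,31), (x3,30), (x3,31)}
  {x1, x2, x3} × {29, 30, 31} = {(x1,29), (x1,30), (x1,31), (x2,29), (x2,30), (x2,31), (x3,29), (x3,30), (x3,31)}
These 16 distinct sets form the basis B.
Close under arbitrary unions to get τ_{X×Y}; counting gives |τ_{X×Y}| = 40.


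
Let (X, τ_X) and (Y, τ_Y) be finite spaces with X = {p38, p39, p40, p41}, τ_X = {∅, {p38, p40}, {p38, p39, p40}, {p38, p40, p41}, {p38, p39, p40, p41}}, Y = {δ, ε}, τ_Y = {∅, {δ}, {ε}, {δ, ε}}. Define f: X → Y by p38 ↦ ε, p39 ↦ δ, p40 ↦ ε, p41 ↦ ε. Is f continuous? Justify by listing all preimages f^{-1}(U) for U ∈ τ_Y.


f is NOT continuous.

Compute f^{-1}(U) for each U ∈ τ_Y:
  U = ∅: f^{-1}(U) = ∅ ∈ τ_X ✓.
  U = {δ}: f^{-1}(U) = {p39} ∉ τ_X ✗.
  U = {ε}: f^{-1}(U) = {p38, p40, p41} ∈ τ_X ✓.
  U = {δ, ε}: f^{-1}(U) = {p38, p39, p40, p41} ∈ τ_X ✓.
Found U = {δ} with f^{-1}(U) = {p39} not in τ_X. Therefore f is NOT continuous.


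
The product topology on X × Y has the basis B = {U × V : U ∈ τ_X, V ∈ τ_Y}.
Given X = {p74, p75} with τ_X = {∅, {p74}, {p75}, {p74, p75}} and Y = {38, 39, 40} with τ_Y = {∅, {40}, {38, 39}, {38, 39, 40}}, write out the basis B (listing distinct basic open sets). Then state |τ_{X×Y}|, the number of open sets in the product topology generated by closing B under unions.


Basis B = {∅ × ∅, {p74} × {40}, {p75} × {40}, {p74} × {38, 39}, {p74, p75} × {40}, {p75} × {38, 39}, {p74} × {38, 39, 40}, {p75} × {38, 39, 40}, {p74, p75} × {38, 39}, {p74, p75} × {38, 39, 40}}; |τ_{X×Y}| = 16.

Enumerate products U × V with U ∈ τ_X, V ∈ τ_Y (deduplicated):
  ∅ × ∅ = {} (∅)
  {p74} × {40} = {(p74,40)}
  {p75} × {40} = {(p75,40)}
  {p74} × {38, 39} = {(p74,38), (p74,39)}
  {p74, p75} × {40} = {(p74,40), (p75,40)}
  {p75} × {38, 39} = {(p75,38), (p75,39)}
  {p74} × {38, 39, 40} = {(p74,38), (p74,39), (p74,40)}
  {p75} × {38, 39, 40} = {(p75,38), (p75,39), (p75,40)}
  {p74, p75} × {38, 39} = {(p74,38), (p74,39), (p75,38), (p75,39)}
  {p74, p75} × {38, 39, 40} = {(p74,38), (p74,39), (p74,40), (p75,38), (p75,39), (p75,40)}
These 10 distinct sets form the basis B.
Close under arbitrary unions to get τ_{X×Y}; counting gives |τ_{X×Y}| = 16.


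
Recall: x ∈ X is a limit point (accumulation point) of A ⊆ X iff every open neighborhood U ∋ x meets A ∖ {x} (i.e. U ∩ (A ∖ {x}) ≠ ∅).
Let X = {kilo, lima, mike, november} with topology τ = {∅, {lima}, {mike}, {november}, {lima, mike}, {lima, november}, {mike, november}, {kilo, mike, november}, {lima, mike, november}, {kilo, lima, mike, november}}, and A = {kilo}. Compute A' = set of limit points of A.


A' = ∅

For each x ∈ X, list the open sets U ∈ τ with x ∈ U, then check whether U ∩ (A ∖ {x}) ≠ ∅ for every such U.
  x = kilo: open {kilo, mike, november} ∋ x has {kilo, mike, november} ∩ (A ∖ {kilo}) = ∅, so x is NOT a limit point.
  x = lima: open {lima} ∋ x has {lima} ∩ (A ∖ {lima}) = ∅, so x is NOT a limit point.
  x = mike: open {mike} ∋ x has {mike} ∩ (A ∖ {mike}) = ∅, so x is NOT a limit point.
  x = november: open {november} ∋ x has {november} ∩ (A ∖ {november}) = ∅, so x is NOT a limit point.
Collecting: A' = ∅.


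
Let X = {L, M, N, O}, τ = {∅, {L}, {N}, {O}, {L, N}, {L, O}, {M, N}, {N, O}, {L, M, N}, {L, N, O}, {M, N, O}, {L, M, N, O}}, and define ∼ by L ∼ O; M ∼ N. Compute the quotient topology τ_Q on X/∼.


X/∼ = {[L=O], [M=N]}; |τ_Q| = 4.

Equivalence classes: [L=O], [M=N].
Quotient map π: X → X/∼ sends L ↦ [L=O], M ↦ [M=N], N ↦ [M=N], O ↦ [L=O].
For each subset V ⊆ X/∼, compute π^{-1}(V) ⊆ X and check whether π^{-1}(V) ∈ τ. V is open in τ_Q iff π^{-1}(V) ∈ τ.
  V = {}: π^{-1}(V) = ∅ ∈ τ ✓.
  V = {[L=O]}: π^{-1}(V) = {L, O} ∈ τ ✓.
  V = {[M=N]}: π^{-1}(V) = {M, N} ∈ τ ✓.
  V = {[L=O], [M=N]}: π^{-1}(V) = {L, M, N, O} ∈ τ ✓.
Open sets in the quotient: τ_Q = {{}, {[L=O]}, {[M=N]}, {[L=O], [M=N]}} (4 elements).


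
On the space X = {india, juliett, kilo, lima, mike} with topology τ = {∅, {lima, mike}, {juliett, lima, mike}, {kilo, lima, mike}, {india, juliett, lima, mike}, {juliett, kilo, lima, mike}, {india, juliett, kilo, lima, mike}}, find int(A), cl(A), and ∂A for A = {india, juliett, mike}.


int(A) = ∅, cl(A) = {india, juliett, kilo, lima, mike}, ∂A = {india, juliett, kilo, lima, mike}.

Closed sets in (X, τ) are complements of opens:
  closed(X, τ) = {∅, {india}, {kilo}, {india, juliett}, {india, kilo}, {india, juliett, kilo}, {india, juliett, kilo, lima, mike}}.
int(A) = ⋃ {U ∈ τ : U ⊆ A}. Opens contained in A: ∅.
Taking the union of these: int(A) = ∅.
cl(A) = ⋂ {C closed : A ⊆ C}. Closed sets containing A: {india, juliett, kilo, lima, mike}.
Intersecting these: cl(A) = {india, juliett, kilo, lima, mike}.
∂A = cl(A) ∖ int(A) = {india, juliett, kilo, lima, mike} ∖ ∅ = {india, juliett, kilo, lima, mike}.


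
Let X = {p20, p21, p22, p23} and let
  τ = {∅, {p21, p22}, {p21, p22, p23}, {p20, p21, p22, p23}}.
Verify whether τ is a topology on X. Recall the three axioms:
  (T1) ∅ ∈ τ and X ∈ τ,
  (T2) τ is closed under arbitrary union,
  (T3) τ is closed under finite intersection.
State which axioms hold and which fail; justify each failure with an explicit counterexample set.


τ IS a topology on X.

Axiom (T1): ∅ ∈ τ? Yes; X ∈ τ? Yes.
Axiom (T2/T3): check pairwise unions and intersections of members of τ.
All pairwise intersections and unions checked — each lies in τ. Therefore τ satisfies (T1), (T2), (T3): it IS a topology on X.


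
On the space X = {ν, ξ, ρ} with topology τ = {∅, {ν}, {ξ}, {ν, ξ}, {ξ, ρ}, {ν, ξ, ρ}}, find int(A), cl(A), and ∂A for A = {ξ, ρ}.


int(A) = {ξ, ρ}, cl(A) = {ξ, ρ}, ∂A = ∅.

Closed sets in (X, τ) are complements of opens:
  closed(X, τ) = {∅, {ν}, {ρ}, {ν, ρ}, {ξ, ρ}, {ν, ξ, ρ}}.
int(A) = ⋃ {U ∈ τ : U ⊆ A}. Opens contained in A: ∅, {ξ}, {ξ, ρ}.
Taking the union of these: int(A) = {ξ, ρ}.
cl(A) = ⋂ {C closed : A ⊆ C}. Closed sets containing A: {ξ, ρ}, {ν, ξ, ρ}.
Intersecting these: cl(A) = {ξ, ρ}.
∂A = cl(A) ∖ int(A) = {ξ, ρ} ∖ {ξ, ρ} = ∅.


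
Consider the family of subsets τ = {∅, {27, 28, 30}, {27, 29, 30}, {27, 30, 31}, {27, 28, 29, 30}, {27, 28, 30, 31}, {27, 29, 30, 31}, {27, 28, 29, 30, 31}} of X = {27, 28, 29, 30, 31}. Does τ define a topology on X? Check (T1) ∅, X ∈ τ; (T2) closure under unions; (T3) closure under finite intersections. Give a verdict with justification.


τ is NOT a topology on X.

Axiom (T1): ∅ ∈ τ? Yes; X ∈ τ? Yes.
Axiom (T2/T3): check pairwise unions and intersections of members of τ.
Counterexample for (T3): {27, 28, 30} ∩ {27, 29, 30} = {27, 30} ∉ τ. Therefore τ is NOT a topology.


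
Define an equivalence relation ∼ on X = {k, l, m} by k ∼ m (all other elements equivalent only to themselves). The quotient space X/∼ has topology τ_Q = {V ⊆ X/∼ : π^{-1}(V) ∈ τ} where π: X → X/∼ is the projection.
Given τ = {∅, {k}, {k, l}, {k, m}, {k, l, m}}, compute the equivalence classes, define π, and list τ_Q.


X/∼ = {[k=m], [l]}; |τ_Q| = 3.

Equivalence classes: [k=m], [l].
Quotient map π: X → X/∼ sends k ↦ [k=m], l ↦ [l], m ↦ [k=m].
For each subset V ⊆ X/∼, compute π^{-1}(V) ⊆ X and check whether π^{-1}(V) ∈ τ. V is open in τ_Q iff π^{-1}(V) ∈ τ.
  V = {}: π^{-1}(V) = ∅ ∈ τ ✓.
  V = {[k=m]}: π^{-1}(V) = {k, m} ∈ τ ✓.
  V = {[l]}: π^{-1}(V) = {l} ∉ τ ✗.
  V = {[k=m], [l]}: π^{-1}(V) = {k, l, m} ∈ τ ✓.
Open sets in the quotient: τ_Q = {{}, {[k=m]}, {[k=m], [l]}} (3 elements).


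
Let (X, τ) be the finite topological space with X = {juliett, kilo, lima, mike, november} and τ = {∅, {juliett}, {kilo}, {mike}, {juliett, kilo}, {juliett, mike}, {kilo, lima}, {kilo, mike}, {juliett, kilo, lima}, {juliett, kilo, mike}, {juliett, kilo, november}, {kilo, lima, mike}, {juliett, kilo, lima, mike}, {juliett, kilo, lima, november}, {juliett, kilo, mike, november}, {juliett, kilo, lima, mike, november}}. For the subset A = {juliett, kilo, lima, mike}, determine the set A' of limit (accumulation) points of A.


A' = {lima, november}

For each x ∈ X, list the open sets U ∈ τ with x ∈ U, then check whether U ∩ (A ∖ {x}) ≠ ∅ for every such U.
  x = juliett: open {juliett} ∋ x has {juliett} ∩ (A ∖ {juliett}) = ∅, so x is NOT a limit point.
  x = kilo: open {kilo} ∋ x has {kilo} ∩ (A ∖ {kilo}) = ∅, so x is NOT a limit point.
  x = lima: opens ∋ x are {kilo, lima}, {juliett, kilo, lima}, {kilo, lima, mike}, {juliett, kilo, lima, mike}, {juliett, kilo, lima, november}, {juliett, kilo, lima, mike, november}; each meets A ∖ {lima}, so x IS a limit point.
  x = mike: open {mike} ∋ x has {mike} ∩ (A ∖ {mike}) = ∅, so x is NOT a limit point.
  x = november: opens ∋ x are {juliett, kilo, november}, {juliett, kilo, lima, november}, {juliett, kilo, mike, november}, {juliett, kilo, lima, mike, november}; each meets A ∖ {november}, so x IS a limit point.
Collecting: A' = {lima, november}.


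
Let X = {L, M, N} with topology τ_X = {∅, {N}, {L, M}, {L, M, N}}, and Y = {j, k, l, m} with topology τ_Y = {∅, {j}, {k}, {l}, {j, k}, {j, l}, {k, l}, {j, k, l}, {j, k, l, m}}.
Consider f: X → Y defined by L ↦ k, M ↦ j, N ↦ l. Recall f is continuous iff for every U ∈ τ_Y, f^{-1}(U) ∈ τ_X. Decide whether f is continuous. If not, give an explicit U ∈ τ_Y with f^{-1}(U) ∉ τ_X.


f is NOT continuous.

Compute f^{-1}(U) for each U ∈ τ_Y:
  U = ∅: f^{-1}(U) = ∅ ∈ τ_X ✓.
  U = {j}: f^{-1}(U) = {M} ∉ τ_X ✗.
  U = {k}: f^{-1}(U) = {L} ∉ τ_X ✗.
  U = {l}: f^{-1}(U) = {N} ∈ τ_X ✓.
  U = {j, k}: f^{-1}(U) = {L, M} ∈ τ_X ✓.
  U = {j, l}: f^{-1}(U) = {M, N} ∉ τ_X ✗.
  U = {k, l}: f^{-1}(U) = {L, N} ∉ τ_X ✗.
  U = {j, k, l}: f^{-1}(U) = {L, M, N} ∈ τ_X ✓.
  U = {j, k, l, m}: f^{-1}(U) = {L, M, N} ∈ τ_X ✓.
Found U = {j} with f^{-1}(U) = {M} not in τ_X. Therefore f is NOT continuous.


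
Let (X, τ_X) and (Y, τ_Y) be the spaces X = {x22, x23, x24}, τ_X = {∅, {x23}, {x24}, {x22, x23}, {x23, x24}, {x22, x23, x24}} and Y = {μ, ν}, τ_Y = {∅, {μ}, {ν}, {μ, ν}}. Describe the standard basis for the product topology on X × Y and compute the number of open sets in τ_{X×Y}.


Basis B = {∅ × ∅, {x23} × {μ}, {x23} × {ν}, {x24} × {μ}, {x24} × {ν}, {x22, x23} × {μ}, {x22, x23} × {ν}, {x23} × {μ, ν}, {x23, x24} × {μ}, {x23, x24} × {ν}, {x24} × {μ, ν}, {x22, x23, x24} × {μ}, {x22, x23, x24} × {ν}, {x22, x23} × {μ, ν}, {x23, x24} × {μ, ν}, {x22, x23, x24} × {μ, ν}}; |τ_{X×Y}| = 36.

Enumerate products U × V with U ∈ τ_X, V ∈ τ_Y (deduplicated):
  ∅ × ∅ = {} (∅)
  {x23} × {μ} = {(x23,μ)}
  {x23} × {ν} = {(x23,ν)}
  {x24} × {μ} = {(x24,μ)}
  {x24} × {ν} = {(x24,ν)}
  {x22, x23} × {μ} = {(x22,μ), (x23,μ)}
  {x22, x23} × {ν} = {(x22,ν), (x23,ν)}
  {x23} × {μ, ν} = {(x23,μ), (x23,ν)}
  {x23, x24} × {μ} = {(x23,μ), (x24,μ)}
  {x23, x24} × {ν} = {(x23,ν), (x24,ν)}
  {x24} × {μ, ν} = {(x24,μ), (x24,ν)}
  {x22, x23, x24} × {μ} = {(x22,μ), (x23,μ), (x24,μ)}
  {x22, x23, x24} × {ν} = {(x22,ν), (x23,ν), (x24,ν)}
  {x22, x23} × {μ, ν} = {(x22,μ), (x22,ν), (x23,μ), (x23,ν)}
  {x23, x24} × {μ, ν} = {(x23,μ), (x23,ν), (x24,μ), (x24,ν)}
  {x22, x23, x24} × {μ, ν} = {(x22,μ), (x22,ν), (x23,μ), (x23,ν), (x24,μ), (x24,ν)}
These 16 distinct sets form the basis B.
Close under arbitrary unions to get τ_{X×Y}; counting gives |τ_{X×Y}| = 36.


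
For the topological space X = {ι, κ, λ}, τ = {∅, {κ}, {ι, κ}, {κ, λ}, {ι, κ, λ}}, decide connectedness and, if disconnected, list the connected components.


(X, τ) is connected.

Find clopen sets (U ∈ τ with X ∖ U ∈ τ):
  U = ∅, X ∖ U = {ι, κ, λ} — both open, so U is clopen.
  U = {ι, κ, λ}, X ∖ U = ∅ — both open, so U is clopen.
Only trivial clopens (∅ and X) exist, so (X, τ) is connected.
Compute connected components by grouping points that agree on all clopens:
  component: {ι, κ, λ}


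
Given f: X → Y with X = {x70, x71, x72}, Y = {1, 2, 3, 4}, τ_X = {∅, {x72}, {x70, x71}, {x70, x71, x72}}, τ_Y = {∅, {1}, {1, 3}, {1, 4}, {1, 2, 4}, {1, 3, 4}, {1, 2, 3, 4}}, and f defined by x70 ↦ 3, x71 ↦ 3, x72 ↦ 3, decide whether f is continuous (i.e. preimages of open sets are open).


f IS continuous.

Compute f^{-1}(U) for each U ∈ τ_Y:
  U = ∅: f^{-1}(U) = ∅ ∈ τ_X ✓.
  U = {1}: f^{-1}(U) = ∅ ∈ τ_X ✓.
  U = {1, 3}: f^{-1}(U) = {x70, x71, x72} ∈ τ_X ✓.
  U = {1, 4}: f^{-1}(U) = ∅ ∈ τ_X ✓.
  U = {1, 2, 4}: f^{-1}(U) = ∅ ∈ τ_X ✓.
  U = {1, 3, 4}: f^{-1}(U) = {x70, x71, x72} ∈ τ_X ✓.
  U = {1, 2, 3, 4}: f^{-1}(U) = {x70, x71, x72} ∈ τ_X ✓.
Every preimage lies in τ_X, so f IS continuous.


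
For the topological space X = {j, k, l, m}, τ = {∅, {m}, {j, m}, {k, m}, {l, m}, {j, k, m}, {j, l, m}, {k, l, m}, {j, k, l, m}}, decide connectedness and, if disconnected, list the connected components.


(X, τ) is connected.

Find clopen sets (U ∈ τ with X ∖ U ∈ τ):
  U = ∅, X ∖ U = {j, k, l, m} — both open, so U is clopen.
  U = {j, k, l, m}, X ∖ U = ∅ — both open, so U is clopen.
Only trivial clopens (∅ and X) exist, so (X, τ) is connected.
Compute connected components by grouping points that agree on all clopens:
  component: {j, k, l, m}


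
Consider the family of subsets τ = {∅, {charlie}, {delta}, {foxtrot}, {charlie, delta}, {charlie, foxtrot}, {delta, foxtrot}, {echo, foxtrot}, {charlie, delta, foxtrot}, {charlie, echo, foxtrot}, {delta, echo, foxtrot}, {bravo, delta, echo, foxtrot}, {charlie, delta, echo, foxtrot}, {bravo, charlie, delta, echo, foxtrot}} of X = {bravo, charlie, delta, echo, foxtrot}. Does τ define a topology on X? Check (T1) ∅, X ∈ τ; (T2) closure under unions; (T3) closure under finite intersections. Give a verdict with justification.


τ IS a topology on X.

Axiom (T1): ∅ ∈ τ? Yes; X ∈ τ? Yes.
Axiom (T2/T3): check pairwise unions and intersections of members of τ.
All pairwise intersections and unions checked — each lies in τ. Therefore τ satisfies (T1), (T2), (T3): it IS a topology on X.


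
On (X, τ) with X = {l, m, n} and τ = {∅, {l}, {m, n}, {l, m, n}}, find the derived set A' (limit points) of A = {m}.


A' = {n}

For each x ∈ X, list the open sets U ∈ τ with x ∈ U, then check whether U ∩ (A ∖ {x}) ≠ ∅ for every such U.
  x = l: open {l} ∋ x has {l} ∩ (A ∖ {l}) = ∅, so x is NOT a limit point.
  x = m: open {m, n} ∋ x has {m, n} ∩ (A ∖ {m}) = ∅, so x is NOT a limit point.
  x = n: opens ∋ x are {m, n}, {l, m, n}; each meets A ∖ {n}, so x IS a limit point.
Collecting: A' = {n}.


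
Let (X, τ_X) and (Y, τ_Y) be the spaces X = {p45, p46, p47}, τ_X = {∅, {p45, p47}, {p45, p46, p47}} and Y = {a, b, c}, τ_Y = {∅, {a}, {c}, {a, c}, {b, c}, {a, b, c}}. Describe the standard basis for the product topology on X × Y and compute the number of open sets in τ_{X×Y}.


Basis B = {∅ × ∅, {p45, p47} × {a}, {p45, p47} × {c}, {p45, p46, p47} × {a}, {p45, p46, p47} × {c}, {p45, p47} × {a, c}, {p45, p47} × {b, c}, {p45, p47} × {a, b, c}, {p45, p46, p47} × {a, c}, {p45, p46, p47} × {b, c}, {p45, p46, p47} × {a, b, c}}; |τ_{X×Y}| = 18.

Enumerate products U × V with U ∈ τ_X, V ∈ τ_Y (deduplicated):
  ∅ × ∅ = {} (∅)
  {p45, p47} × {a} = {(p45,a), (p47,a)}
  {p45, p47} × {c} = {(p45,c), (p47,c)}
  {p45, p46, p47} × {a} = {(p45,a), (p46,a), (p47,a)}
  {p45, p46, p47} × {c} = {(p45,c), (p46,c), (p47,c)}
  {p45, p47} × {a, c} = {(p45,a), (p45,c), (p47,a), (p47,c)}
  {p45, p47} × {b, c} = {(p45,b), (p45,c), (p47,b), (p47,c)}
  {p45, p47} × {a, b, c} = {(p45,a), (p45,b), (p45,c), (p47,a), (p47,b), (p47,c)}
  {p45, p46, p47} × {a, c} = {(p45,a), (p45,c), (p46,a), (p46,c), (p47,a), (p47,c)}
  {p45, p46, p47} × {b, c} = {(p45,b), (p45,c), (p46,b), (p46,c), (p47,b), (p47,c)}
  {p45, p46, p47} × {a, b, c} = {(p45,a), (p45,b), (p45,c), (p46,a), (p46,b), (p46,c), (p47,a), (p47,b), (p47,c)}
These 11 distinct sets form the basis B.
Close under arbitrary unions to get τ_{X×Y}; counting gives |τ_{X×Y}| = 18.


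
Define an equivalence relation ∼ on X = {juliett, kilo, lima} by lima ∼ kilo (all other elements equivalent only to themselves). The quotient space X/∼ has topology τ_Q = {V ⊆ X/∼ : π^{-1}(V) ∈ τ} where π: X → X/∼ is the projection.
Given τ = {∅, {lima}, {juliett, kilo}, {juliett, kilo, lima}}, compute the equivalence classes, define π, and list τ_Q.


X/∼ = {[juliett], [kilo=lima]}; |τ_Q| = 2.

Equivalence classes: [juliett], [kilo=lima].
Quotient map π: X → X/∼ sends juliett ↦ [juliett], kilo ↦ [kilo=lima], lima ↦ [kilo=lima].
For each subset V ⊆ X/∼, compute π^{-1}(V) ⊆ X and check whether π^{-1}(V) ∈ τ. V is open in τ_Q iff π^{-1}(V) ∈ τ.
  V = {}: π^{-1}(V) = ∅ ∈ τ ✓.
  V = {[juliett]}: π^{-1}(V) = {juliett} ∉ τ ✗.
  V = {[kilo=lima]}: π^{-1}(V) = {kilo, lima} ∉ τ ✗.
  V = {[juliett], [kilo=lima]}: π^{-1}(V) = {juliett, kilo, lima} ∈ τ ✓.
Open sets in the quotient: τ_Q = {{}, {[juliett], [kilo=lima]}} (2 elements).


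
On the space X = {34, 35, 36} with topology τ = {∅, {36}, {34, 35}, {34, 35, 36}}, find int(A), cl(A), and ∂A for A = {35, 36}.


int(A) = {36}, cl(A) = {34, 35, 36}, ∂A = {34, 35}.

Closed sets in (X, τ) are complements of opens:
  closed(X, τ) = {∅, {36}, {34, 35}, {34, 35, 36}}.
int(A) = ⋃ {U ∈ τ : U ⊆ A}. Opens contained in A: ∅, {36}.
Taking the union of these: int(A) = {36}.
cl(A) = ⋂ {C closed : A ⊆ C}. Closed sets containing A: {34, 35, 36}.
Intersecting these: cl(A) = {34, 35, 36}.
∂A = cl(A) ∖ int(A) = {34, 35, 36} ∖ {36} = {34, 35}.


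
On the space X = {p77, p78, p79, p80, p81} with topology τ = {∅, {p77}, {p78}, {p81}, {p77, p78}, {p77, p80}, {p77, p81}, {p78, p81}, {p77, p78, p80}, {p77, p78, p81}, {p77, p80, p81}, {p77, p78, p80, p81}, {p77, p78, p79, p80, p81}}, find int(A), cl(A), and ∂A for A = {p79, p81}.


int(A) = {p81}, cl(A) = {p79, p81}, ∂A = {p79}.

Closed sets in (X, τ) are complements of opens:
  closed(X, τ) = {∅, {p79}, {p78, p79}, {p79, p80}, {p79, p81}, {p77, p79, p80}, {p78, p79, p80}, {p78, p79, p81}, {p79, p80, p81}, {p77, p78, p79, p80}, {p77, p79, p80, p81}, {p78, p79, p80, p81}, {p77, p78, p79, p80, p81}}.
int(A) = ⋃ {U ∈ τ : U ⊆ A}. Opens contained in A: ∅, {p81}.
Taking the union of these: int(A) = {p81}.
cl(A) = ⋂ {C closed : A ⊆ C}. Closed sets containing A: {p79, p81}, {p78, p79, p81}, {p79, p80, p81}, {p77, p79, p80, p81}, {p78, p79, p80, p81}, {p77, p78, p79, p80, p81}.
Intersecting these: cl(A) = {p79, p81}.
∂A = cl(A) ∖ int(A) = {p79, p81} ∖ {p81} = {p79}.


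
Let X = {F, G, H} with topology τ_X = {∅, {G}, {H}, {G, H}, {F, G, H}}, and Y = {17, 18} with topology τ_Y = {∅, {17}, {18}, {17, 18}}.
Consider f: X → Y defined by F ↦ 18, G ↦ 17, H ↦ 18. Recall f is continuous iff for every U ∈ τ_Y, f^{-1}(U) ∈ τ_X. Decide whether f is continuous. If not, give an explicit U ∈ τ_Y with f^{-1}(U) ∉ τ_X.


f is NOT continuous.

Compute f^{-1}(U) for each U ∈ τ_Y:
  U = ∅: f^{-1}(U) = ∅ ∈ τ_X ✓.
  U = {17}: f^{-1}(U) = {G} ∈ τ_X ✓.
  U = {18}: f^{-1}(U) = {F, H} ∉ τ_X ✗.
  U = {17, 18}: f^{-1}(U) = {F, G, H} ∈ τ_X ✓.
Found U = {18} with f^{-1}(U) = {F, H} not in τ_X. Therefore f is NOT continuous.


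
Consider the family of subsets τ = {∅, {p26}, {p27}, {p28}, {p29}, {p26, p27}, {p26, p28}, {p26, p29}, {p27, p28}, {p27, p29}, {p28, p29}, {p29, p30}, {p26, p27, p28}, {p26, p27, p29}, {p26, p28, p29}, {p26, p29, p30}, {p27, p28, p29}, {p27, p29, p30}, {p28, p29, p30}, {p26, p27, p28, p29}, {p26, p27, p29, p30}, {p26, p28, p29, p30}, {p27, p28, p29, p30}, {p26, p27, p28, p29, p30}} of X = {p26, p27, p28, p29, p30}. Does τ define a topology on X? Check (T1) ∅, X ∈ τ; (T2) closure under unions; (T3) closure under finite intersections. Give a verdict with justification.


τ IS a topology on X.

Axiom (T1): ∅ ∈ τ? Yes; X ∈ τ? Yes.
Axiom (T2/T3): check pairwise unions and intersections of members of τ.
All pairwise intersections and unions checked — each lies in τ. Therefore τ satisfies (T1), (T2), (T3): it IS a topology on X.


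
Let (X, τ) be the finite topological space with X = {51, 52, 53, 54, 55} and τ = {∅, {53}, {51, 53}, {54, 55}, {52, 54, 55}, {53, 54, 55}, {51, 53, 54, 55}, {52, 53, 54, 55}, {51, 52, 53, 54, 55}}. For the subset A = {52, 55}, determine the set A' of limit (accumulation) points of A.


A' = {52, 54}

For each x ∈ X, list the open sets U ∈ τ with x ∈ U, then check whether U ∩ (A ∖ {x}) ≠ ∅ for every such U.
  x = 51: open {51, 53} ∋ x has {51, 53} ∩ (A ∖ {51}) = ∅, so x is NOT a limit point.
  x = 52: opens ∋ x are {52, 54, 55}, {52, 53, 54, 55}, {51, 52, 53, 54, 55}; each meets A ∖ {52}, so x IS a limit point.
  x = 53: open {53} ∋ x has {53} ∩ (A ∖ {53}) = ∅, so x is NOT a limit point.
  x = 54: opens ∋ x are {54, 55}, {52, 54, 55}, {53, 54, 55}, {51, 53, 54, 55}, {52, 53, 54, 55}, {51, 52, 53, 54, 55}; each meets A ∖ {54}, so x IS a limit point.
  x = 55: open {54, 55} ∋ x has {54, 55} ∩ (A ∖ {55}) = ∅, so x is NOT a limit point.
Collecting: A' = {52, 54}.


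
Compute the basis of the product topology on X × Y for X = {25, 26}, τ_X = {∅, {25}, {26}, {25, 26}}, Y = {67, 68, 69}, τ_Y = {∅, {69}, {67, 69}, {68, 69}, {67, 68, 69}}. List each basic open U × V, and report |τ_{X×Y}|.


Basis B = {∅ × ∅, {25} × {69}, {26} × {69}, {25} × {67, 69}, {25} × {68, 69}, {25, 26} × {69}, {26} × {67, 69}, {26} × {68, 69}, {25} × {67, 68, 69}, {26} × {67, 68, 69}, {25, 26} × {67, 69}, {25, 26} × {68, 69}, {25, 26} × {67, 68, 69}}; |τ_{X×Y}| = 25.

Enumerate products U × V with U ∈ τ_X, V ∈ τ_Y (deduplicated):
  ∅ × ∅ = {} (∅)
  {25} × {69} = {(25,69)}
  {26} × {69} = {(26,69)}
  {25} × {67, 69} = {(25,67), (25,69)}
  {25} × {68, 69} = {(25,68), (25,69)}
  {25, 26} × {69} = {(25,69), (26,69)}
  {26} × {67, 69} = {(26,67), (26,69)}
  {26} × {68, 69} = {(26,68), (26,69)}
  {25} × {67, 68, 69} = {(25,67), (25,68), (25,69)}
  {26} × {67, 68, 69} = {(26,67), (26,68), (26,69)}
  {25, 26} × {67, 69} = {(25,67), (25,69), (26,67), (26,69)}
  {25, 26} × {68, 69} = {(25,68), (25,69), (26,68), (26,69)}
  {25, 26} × {67, 68, 69} = {(25,67), (25,68), (25,69), (26,67), (26,68), (26,69)}
These 13 distinct sets form the basis B.
Close under arbitrary unions to get τ_{X×Y}; counting gives |τ_{X×Y}| = 25.


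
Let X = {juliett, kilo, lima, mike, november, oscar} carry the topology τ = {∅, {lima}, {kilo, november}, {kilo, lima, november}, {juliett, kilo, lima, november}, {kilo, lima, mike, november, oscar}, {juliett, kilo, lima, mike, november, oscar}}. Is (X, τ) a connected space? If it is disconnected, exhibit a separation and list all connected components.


(X, τ) is connected.

Find clopen sets (U ∈ τ with X ∖ U ∈ τ):
  U = ∅, X ∖ U = {juliett, kilo, lima, mike, november, oscar} — both open, so U is clopen.
  U = {juliett, kilo, lima, mike, november, oscar}, X ∖ U = ∅ — both open, so U is clopen.
Only trivial clopens (∅ and X) exist, so (X, τ) is connected.
Compute connected components by grouping points that agree on all clopens:
  component: {juliett, kilo, lima, mike, november, oscar}


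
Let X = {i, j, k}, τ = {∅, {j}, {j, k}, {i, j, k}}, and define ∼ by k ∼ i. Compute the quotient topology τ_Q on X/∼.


X/∼ = {[i=k], [j]}; |τ_Q| = 3.

Equivalence classes: [i=k], [j].
Quotient map π: X → X/∼ sends i ↦ [i=k], j ↦ [j], k ↦ [i=k].
For each subset V ⊆ X/∼, compute π^{-1}(V) ⊆ X and check whether π^{-1}(V) ∈ τ. V is open in τ_Q iff π^{-1}(V) ∈ τ.
  V = {}: π^{-1}(V) = ∅ ∈ τ ✓.
  V = {[i=k]}: π^{-1}(V) = {i, k} ∉ τ ✗.
  V = {[j]}: π^{-1}(V) = {j} ∈ τ ✓.
  V = {[i=k], [j]}: π^{-1}(V) = {i, j, k} ∈ τ ✓.
Open sets in the quotient: τ_Q = {{}, {[j]}, {[i=k], [j]}} (3 elements).


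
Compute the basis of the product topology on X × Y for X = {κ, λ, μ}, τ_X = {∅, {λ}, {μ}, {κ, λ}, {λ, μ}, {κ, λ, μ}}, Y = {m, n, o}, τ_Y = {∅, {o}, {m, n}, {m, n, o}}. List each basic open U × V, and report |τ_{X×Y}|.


Basis B = {∅ × ∅, {λ} × {o}, {μ} × {o}, {κ, λ} × {o}, {λ} × {m, n}, {λ, μ} × {o}, {μ} × {m, n}, {κ, λ, μ} × {o}, {λ} × {m, n, o}, {μ} × {m, n, o}, {κ, λ} × {m, n}, {λ, μ} × {m, n}, {κ, λ} × {m, n, o}, {κ, λ, μ} × {m, n}, {λ, μ} × {m, n, o}, {κ, λ, μ} × {m, n, o}}; |τ_{X×Y}| = 36.

Enumerate products U × V with U ∈ τ_X, V ∈ τ_Y (deduplicated):
  ∅ × ∅ = {} (∅)
  {λ} × {o} = {(λ,o)}
  {μ} × {o} = {(μ,o)}
  {κ, λ} × {o} = {(κ,o), (λ,o)}
  {λ} × {m, n} = {(λ,m), (λ,n)}
  {λ, μ} × {o} = {(λ,o), (μ,o)}
  {μ} × {m, n} = {(μ,m), (μ,n)}
  {κ, λ, μ} × {o} = {(κ,o), (λ,o), (μ,o)}
  {λ} × {m, n, o} = {(λ,m), (λ,n), (λ,o)}
  {μ} × {m, n, o} = {(μ,m), (μ,n), (μ,o)}
  {κ, λ} × {m, n} = {(κ,m), (κ,n), (λ,m), (λ,n)}
  {λ, μ} × {m, n} = {(λ,m), (λ,n), (μ,m), (μ,n)}
  {κ, λ} × {m, n, o} = {(κ,m), (κ,n), (κ,o), (λ,m), (λ,n), (λ,o)}
  {κ, λ, μ} × {m, n} = {(κ,m), (κ,n), (λ,m), (λ,n), (μ,m), (μ,n)}
  {λ, μ} × {m, n, o} = {(λ,m), (λ,n), (λ,o), (μ,m), (μ,n), (μ,o)}
  {κ, λ, μ} × {m, n, o} = {(κ,m), (κ,n), (κ,o), (λ,m), (λ,n), (λ,o), (μ,m), (μ,n), (μ,o)}
These 16 distinct sets form the basis B.
Close under arbitrary unions to get τ_{X×Y}; counting gives |τ_{X×Y}| = 36.


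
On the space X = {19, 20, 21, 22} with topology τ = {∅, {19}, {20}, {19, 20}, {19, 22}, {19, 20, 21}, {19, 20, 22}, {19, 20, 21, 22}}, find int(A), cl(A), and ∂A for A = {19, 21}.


int(A) = {19}, cl(A) = {19, 21, 22}, ∂A = {21, 22}.

Closed sets in (X, τ) are complements of opens:
  closed(X, τ) = {∅, {21}, {22}, {20, 21}, {21, 22}, {19, 21, 22}, {20, 21, 22}, {19, 20, 21, 22}}.
int(A) = ⋃ {U ∈ τ : U ⊆ A}. Opens contained in A: ∅, {19}.
Taking the union of these: int(A) = {19}.
cl(A) = ⋂ {C closed : A ⊆ C}. Closed sets containing A: {19, 21, 22}, {19, 20, 21, 22}.
Intersecting these: cl(A) = {19, 21, 22}.
∂A = cl(A) ∖ int(A) = {19, 21, 22} ∖ {19} = {21, 22}.


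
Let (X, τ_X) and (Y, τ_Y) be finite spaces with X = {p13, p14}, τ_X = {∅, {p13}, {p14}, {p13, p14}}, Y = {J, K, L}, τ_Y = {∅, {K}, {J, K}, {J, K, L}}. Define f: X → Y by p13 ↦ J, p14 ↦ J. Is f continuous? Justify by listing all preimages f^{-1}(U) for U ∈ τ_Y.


f IS continuous.

Compute f^{-1}(U) for each U ∈ τ_Y:
  U = ∅: f^{-1}(U) = ∅ ∈ τ_X ✓.
  U = {K}: f^{-1}(U) = ∅ ∈ τ_X ✓.
  U = {J, K}: f^{-1}(U) = {p13, p14} ∈ τ_X ✓.
  U = {J, K, L}: f^{-1}(U) = {p13, p14} ∈ τ_X ✓.
Every preimage lies in τ_X, so f IS continuous.


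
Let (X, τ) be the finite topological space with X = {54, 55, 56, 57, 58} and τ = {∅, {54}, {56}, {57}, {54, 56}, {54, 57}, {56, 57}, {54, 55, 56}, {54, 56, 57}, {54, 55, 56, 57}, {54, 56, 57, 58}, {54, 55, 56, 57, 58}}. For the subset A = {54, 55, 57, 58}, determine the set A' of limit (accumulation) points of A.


A' = {55, 58}

For each x ∈ X, list the open sets U ∈ τ with x ∈ U, then check whether U ∩ (A ∖ {x}) ≠ ∅ for every such U.
  x = 54: open {54} ∋ x has {54} ∩ (A ∖ {54}) = ∅, so x is NOT a limit point.
  x = 55: opens ∋ x are {54, 55, 56}, {54, 55, 56, 57}, {54, 55, 56, 57, 58}; each meets A ∖ {55}, so x IS a limit point.
  x = 56: open {56} ∋ x has {56} ∩ (A ∖ {56}) = ∅, so x is NOT a limit point.
  x = 57: open {57} ∋ x has {57} ∩ (A ∖ {57}) = ∅, so x is NOT a limit point.
  x = 58: opens ∋ x are {54, 56, 57, 58}, {54, 55, 56, 57, 58}; each meets A ∖ {58}, so x IS a limit point.
Collecting: A' = {55, 58}.


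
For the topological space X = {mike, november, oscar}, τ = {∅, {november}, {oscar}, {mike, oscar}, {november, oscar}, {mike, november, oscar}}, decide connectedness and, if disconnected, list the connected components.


(X, τ) is disconnected; components = [{november}, {mike, oscar}].

Find clopen sets (U ∈ τ with X ∖ U ∈ τ):
  U = ∅, X ∖ U = {mike, november, oscar} — both open, so U is clopen.
  U = {november}, X ∖ U = {mike, oscar} — both open, so U is clopen.
  U = {mike, oscar}, X ∖ U = {november} — both open, so U is clopen.
  U = {mike, november, oscar}, X ∖ U = ∅ — both open, so U is clopen.
Nontrivial clopen(s) exist: e.g. {mike, oscar}. So (X, τ) is disconnected.
Compute connected components by grouping points that agree on all clopens:
  component: {november}
  component: {mike, oscar}


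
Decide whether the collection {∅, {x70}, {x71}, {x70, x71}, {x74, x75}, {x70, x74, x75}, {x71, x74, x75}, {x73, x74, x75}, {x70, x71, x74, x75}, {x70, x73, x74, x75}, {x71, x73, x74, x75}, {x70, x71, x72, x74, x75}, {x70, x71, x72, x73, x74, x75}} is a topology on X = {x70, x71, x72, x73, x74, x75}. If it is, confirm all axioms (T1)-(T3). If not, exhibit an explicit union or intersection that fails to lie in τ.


τ is NOT a topology on X.

Axiom (T1): ∅ ∈ τ? Yes; X ∈ τ? Yes.
Axiom (T2/T3): check pairwise unions and intersections of members of τ.
Counterexample for (T2): {x70} ∪ {x71, x73, x74, x75} = {x70, x71, x73, x74, x75} ∉ τ. Therefore τ is NOT a topology.


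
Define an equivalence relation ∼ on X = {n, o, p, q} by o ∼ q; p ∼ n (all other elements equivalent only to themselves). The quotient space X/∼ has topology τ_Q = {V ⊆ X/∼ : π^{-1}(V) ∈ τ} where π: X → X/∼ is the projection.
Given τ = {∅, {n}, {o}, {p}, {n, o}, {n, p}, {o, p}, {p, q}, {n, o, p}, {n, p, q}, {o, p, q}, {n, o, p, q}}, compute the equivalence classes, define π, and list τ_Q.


X/∼ = {[n=p], [o=q]}; |τ_Q| = 3.

Equivalence classes: [n=p], [o=q].
Quotient map π: X → X/∼ sends n ↦ [n=p], o ↦ [o=q], p ↦ [n=p], q ↦ [o=q].
For each subset V ⊆ X/∼, compute π^{-1}(V) ⊆ X and check whether π^{-1}(V) ∈ τ. V is open in τ_Q iff π^{-1}(V) ∈ τ.
  V = {}: π^{-1}(V) = ∅ ∈ τ ✓.
  V = {[n=p]}: π^{-1}(V) = {n, p} ∈ τ ✓.
  V = {[o=q]}: π^{-1}(V) = {o, q} ∉ τ ✗.
  V = {[n=p], [o=q]}: π^{-1}(V) = {n, o, p, q} ∈ τ ✓.
Open sets in the quotient: τ_Q = {{}, {[n=p]}, {[n=p], [o=q]}} (3 elements).


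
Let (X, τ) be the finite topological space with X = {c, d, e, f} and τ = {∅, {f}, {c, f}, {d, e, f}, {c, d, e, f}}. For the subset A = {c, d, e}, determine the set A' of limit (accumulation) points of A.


A' = {d, e}

For each x ∈ X, list the open sets U ∈ τ with x ∈ U, then check whether U ∩ (A ∖ {x}) ≠ ∅ for every such U.
  x = c: open {c, f} ∋ x has {c, f} ∩ (A ∖ {c}) = ∅, so x is NOT a limit point.
  x = d: opens ∋ x are {d, e, f}, {c, d, e, f}; each meets A ∖ {d}, so x IS a limit point.
  x = e: opens ∋ x are {d, e, f}, {c, d, e, f}; each meets A ∖ {e}, so x IS a limit point.
  x = f: open {f} ∋ x has {f} ∩ (A ∖ {f}) = ∅, so x is NOT a limit point.
Collecting: A' = {d, e}.


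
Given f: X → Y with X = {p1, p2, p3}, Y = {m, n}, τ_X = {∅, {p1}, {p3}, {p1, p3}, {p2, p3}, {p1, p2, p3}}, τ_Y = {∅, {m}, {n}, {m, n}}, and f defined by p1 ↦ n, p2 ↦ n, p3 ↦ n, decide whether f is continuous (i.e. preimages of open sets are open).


f IS continuous.

Compute f^{-1}(U) for each U ∈ τ_Y:
  U = ∅: f^{-1}(U) = ∅ ∈ τ_X ✓.
  U = {m}: f^{-1}(U) = ∅ ∈ τ_X ✓.
  U = {n}: f^{-1}(U) = {p1, p2, p3} ∈ τ_X ✓.
  U = {m, n}: f^{-1}(U) = {p1, p2, p3} ∈ τ_X ✓.
Every preimage lies in τ_X, so f IS continuous.


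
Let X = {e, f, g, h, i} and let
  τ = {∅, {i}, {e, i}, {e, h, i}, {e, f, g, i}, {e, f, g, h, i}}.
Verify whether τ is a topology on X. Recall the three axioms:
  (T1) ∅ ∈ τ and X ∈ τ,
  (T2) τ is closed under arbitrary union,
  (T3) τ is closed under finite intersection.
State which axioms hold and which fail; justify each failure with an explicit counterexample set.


τ IS a topology on X.

Axiom (T1): ∅ ∈ τ? Yes; X ∈ τ? Yes.
Axiom (T2/T3): check pairwise unions and intersections of members of τ.
All pairwise intersections and unions checked — each lies in τ. Therefore τ satisfies (T1), (T2), (T3): it IS a topology on X.


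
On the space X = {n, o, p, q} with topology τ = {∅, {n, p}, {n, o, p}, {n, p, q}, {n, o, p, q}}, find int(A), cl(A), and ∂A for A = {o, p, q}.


int(A) = ∅, cl(A) = {n, o, p, q}, ∂A = {n, o, p, q}.

Closed sets in (X, τ) are complements of opens:
  closed(X, τ) = {∅, {o}, {q}, {o, q}, {n, o, p, q}}.
int(A) = ⋃ {U ∈ τ : U ⊆ A}. Opens contained in A: ∅.
Taking the union of these: int(A) = ∅.
cl(A) = ⋂ {C closed : A ⊆ C}. Closed sets containing A: {n, o, p, q}.
Intersecting these: cl(A) = {n, o, p, q}.
∂A = cl(A) ∖ int(A) = {n, o, p, q} ∖ ∅ = {n, o, p, q}.


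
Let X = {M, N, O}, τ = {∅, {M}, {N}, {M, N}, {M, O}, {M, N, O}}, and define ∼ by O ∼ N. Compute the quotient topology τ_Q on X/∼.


X/∼ = {[M], [N=O]}; |τ_Q| = 3.

Equivalence classes: [M], [N=O].
Quotient map π: X → X/∼ sends M ↦ [M], N ↦ [N=O], O ↦ [N=O].
For each subset V ⊆ X/∼, compute π^{-1}(V) ⊆ X and check whether π^{-1}(V) ∈ τ. V is open in τ_Q iff π^{-1}(V) ∈ τ.
  V = {}: π^{-1}(V) = ∅ ∈ τ ✓.
  V = {[M]}: π^{-1}(V) = {M} ∈ τ ✓.
  V = {[N=O]}: π^{-1}(V) = {N, O} ∉ τ ✗.
  V = {[M], [N=O]}: π^{-1}(V) = {M, N, O} ∈ τ ✓.
Open sets in the quotient: τ_Q = {{}, {[M]}, {[M], [N=O]}} (3 elements).


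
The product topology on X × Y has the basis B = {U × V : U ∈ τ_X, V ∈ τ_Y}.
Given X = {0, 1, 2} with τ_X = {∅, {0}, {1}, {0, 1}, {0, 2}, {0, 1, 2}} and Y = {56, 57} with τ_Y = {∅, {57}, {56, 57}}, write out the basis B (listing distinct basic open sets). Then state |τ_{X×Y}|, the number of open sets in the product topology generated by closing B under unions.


Basis B = {∅ × ∅, {0} × {57}, {1} × {57}, {0} × {56, 57}, {0, 1} × {57}, {0, 2} × {57}, {1} × {56, 57}, {0, 1, 2} × {57}, {0, 1} × {56, 57}, {0, 2} × {56, 57}, {0, 1, 2} × {56, 57}}; |τ_{X×Y}| = 18.

Enumerate products U × V with U ∈ τ_X, V ∈ τ_Y (deduplicated):
  ∅ × ∅ = {} (∅)
  {0} × {57} = {(0,57)}
  {1} × {57} = {(1,57)}
  {0} × {56, 57} = {(0,56), (0,57)}
  {0, 1} × {57} = {(0,57), (1,57)}
  {0, 2} × {57} = {(0,57), (2,57)}
  {1} × {56, 57} = {(1,56), (1,57)}
  {0, 1, 2} × {57} = {(0,57), (1,57), (2,57)}
  {0, 1} × {56, 57} = {(0,56), (0,57), (1,56), (1,57)}
  {0, 2} × {56, 57} = {(0,56), (0,57), (2,56), (2,57)}
  {0, 1, 2} × {56, 57} = {(0,56), (0,57), (1,56), (1,57), (2,56), (2,57)}
These 11 distinct sets form the basis B.
Close under arbitrary unions to get τ_{X×Y}; counting gives |τ_{X×Y}| = 18.


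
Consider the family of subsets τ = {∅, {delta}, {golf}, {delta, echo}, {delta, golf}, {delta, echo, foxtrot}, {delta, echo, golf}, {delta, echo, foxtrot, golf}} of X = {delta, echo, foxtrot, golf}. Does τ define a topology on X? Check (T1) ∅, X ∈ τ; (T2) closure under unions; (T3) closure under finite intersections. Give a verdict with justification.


τ IS a topology on X.

Axiom (T1): ∅ ∈ τ? Yes; X ∈ τ? Yes.
Axiom (T2/T3): check pairwise unions and intersections of members of τ.
All pairwise intersections and unions checked — each lies in τ. Therefore τ satisfies (T1), (T2), (T3): it IS a topology on X.


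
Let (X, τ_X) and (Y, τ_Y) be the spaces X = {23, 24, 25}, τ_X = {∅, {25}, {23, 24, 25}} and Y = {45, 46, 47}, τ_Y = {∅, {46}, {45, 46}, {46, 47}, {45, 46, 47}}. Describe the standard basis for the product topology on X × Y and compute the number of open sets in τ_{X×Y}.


Basis B = {∅ × ∅, {25} × {46}, {25} × {45, 46}, {25} × {46, 47}, {23, 24, 25} × {46}, {25} × {45, 46, 47}, {23, 24, 25} × {45, 46}, {23, 24, 25} × {46, 47}, {23, 24, 25} × {45, 46, 47}}; |τ_{X×Y}| = 14.

Enumerate products U × V with U ∈ τ_X, V ∈ τ_Y (deduplicated):
  ∅ × ∅ = {} (∅)
  {25} × {46} = {(25,46)}
  {25} × {45, 46} = {(25,45), (25,46)}
  {25} × {46, 47} = {(25,46), (25,47)}
  {23, 24, 25} × {46} = {(23,46), (24,46), (25,46)}
  {25} × {45, 46, 47} = {(25,45), (25,46), (25,47)}
  {23, 24, 25} × {45, 46} = {(23,45), (23,46), (24,45), (24,46), (25,45), (25,46)}
  {23, 24, 25} × {46, 47} = {(23,46), (23,47), (24,46), (24,47), (25,46), (25,47)}
  {23, 24, 25} × {45, 46, 47} = {(23,45), (23,46), (23,47), (24,45), (24,46), (24,47), (25,45), (25,46), (25,47)}
These 9 distinct sets form the basis B.
Close under arbitrary unions to get τ_{X×Y}; counting gives |τ_{X×Y}| = 14.


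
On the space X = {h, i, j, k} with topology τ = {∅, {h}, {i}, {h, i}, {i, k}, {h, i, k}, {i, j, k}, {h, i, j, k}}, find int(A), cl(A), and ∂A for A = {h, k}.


int(A) = {h}, cl(A) = {h, j, k}, ∂A = {j, k}.

Closed sets in (X, τ) are complements of opens:
  closed(X, τ) = {∅, {h}, {j}, {h, j}, {j, k}, {h, j, k}, {i, j, k}, {h, i, j, k}}.
int(A) = ⋃ {U ∈ τ : U ⊆ A}. Opens contained in A: ∅, {h}.
Taking the union of these: int(A) = {h}.
cl(A) = ⋂ {C closed : A ⊆ C}. Closed sets containing A: {h, j, k}, {h, i, j, k}.
Intersecting these: cl(A) = {h, j, k}.
∂A = cl(A) ∖ int(A) = {h, j, k} ∖ {h} = {j, k}.
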